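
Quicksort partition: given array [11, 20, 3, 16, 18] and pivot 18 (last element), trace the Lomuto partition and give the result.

Lomuto partition with pivot = 18:

Initial array: [11, 20, 3, 16, 18]

arr[0]=11 <= 18: swap with position 0, array becomes [11, 20, 3, 16, 18]
arr[1]=20 > 18: no swap
arr[2]=3 <= 18: swap with position 1, array becomes [11, 3, 20, 16, 18]
arr[3]=16 <= 18: swap with position 2, array becomes [11, 3, 16, 20, 18]

Place pivot at position 3: [11, 3, 16, 18, 20]
Pivot position: 3

After partitioning with pivot 18, the array becomes [11, 3, 16, 18, 20]. The pivot is placed at index 3. All elements to the left of the pivot are <= 18, and all elements to the right are > 18.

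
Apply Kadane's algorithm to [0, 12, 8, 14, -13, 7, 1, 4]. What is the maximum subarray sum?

Using Kadane's algorithm on [0, 12, 8, 14, -13, 7, 1, 4]:

Scanning through the array:
Position 1 (value 12): max_ending_here = 12, max_so_far = 12
Position 2 (value 8): max_ending_here = 20, max_so_far = 20
Position 3 (value 14): max_ending_here = 34, max_so_far = 34
Position 4 (value -13): max_ending_here = 21, max_so_far = 34
Position 5 (value 7): max_ending_here = 28, max_so_far = 34
Position 6 (value 1): max_ending_here = 29, max_so_far = 34
Position 7 (value 4): max_ending_here = 33, max_so_far = 34

Maximum subarray: [0, 12, 8, 14]
Maximum sum: 34

The maximum subarray is [0, 12, 8, 14] with sum 34. This subarray runs from index 0 to index 3.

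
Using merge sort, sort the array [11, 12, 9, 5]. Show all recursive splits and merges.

Merge sort trace:

Split: [11, 12, 9, 5] -> [11, 12] and [9, 5]
  Split: [11, 12] -> [11] and [12]
  Merge: [11] + [12] -> [11, 12]
  Split: [9, 5] -> [9] and [5]
  Merge: [9] + [5] -> [5, 9]
Merge: [11, 12] + [5, 9] -> [5, 9, 11, 12]

Final sorted array: [5, 9, 11, 12]

The merge sort proceeds by recursively splitting the array and merging sorted halves.
After all merges, the sorted array is [5, 9, 11, 12].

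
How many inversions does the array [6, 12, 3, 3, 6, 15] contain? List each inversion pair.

Finding inversions in [6, 12, 3, 3, 6, 15]:

(0, 2): arr[0]=6 > arr[2]=3
(0, 3): arr[0]=6 > arr[3]=3
(1, 2): arr[1]=12 > arr[2]=3
(1, 3): arr[1]=12 > arr[3]=3
(1, 4): arr[1]=12 > arr[4]=6

Total inversions: 5

The array has 5 inversion(s): (0,2), (0,3), (1,2), (1,3), (1,4). Each pair (i,j) satisfies i < j and arr[i] > arr[j].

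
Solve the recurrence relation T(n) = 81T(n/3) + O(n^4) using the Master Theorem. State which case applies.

Master Theorem for T(n) = 81T(n/3) + O(n^4):

a = 81, b = 3, c = 4
log_b(a) = log_3(81) = 4.0000

Case 2: c = 4 = log_3(81) = 4.0000
T(n) = O(n^4 log n) = O(n^4 log n)

For T(n) = 81T(n/3) + O(n^4): log_3(81) = 4.0000. This is Case 2 of the Master Theorem (c = log_b(a), equal work at all levels), giving O(n^4 log n).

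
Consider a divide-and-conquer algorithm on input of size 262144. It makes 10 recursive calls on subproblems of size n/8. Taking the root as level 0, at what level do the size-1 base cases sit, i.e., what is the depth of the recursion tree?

For divide and conquer with division factor 8:

Problem sizes at each level:
Level 0: 262144
Level 1: 32768
Level 2: 4096
Level 3: 512
Level 4: 64
Level 5: 8
Level 6: 1

The root is level 0 and the size-1 base case is level 6 (the tree spans levels 0 through 6, i.e. 7 levels counting the root), so the depth is the number of divisions: log_8(262144) = 6

The recursion tree depth is log_8(262144) = 6. At each level, the problem size is divided by 8, so it takes 6 divisions to reduce to a base case of size 1. The algorithm makes 10 recursive calls at each level.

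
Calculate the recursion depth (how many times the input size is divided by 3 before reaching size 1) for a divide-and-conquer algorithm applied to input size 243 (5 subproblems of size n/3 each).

For divide and conquer with division factor 3:

Problem sizes at each level:
Level 0: 243
Level 1: 81
Level 2: 27
Level 3: 9
Level 4: 3
Level 5: 1

The root is level 0 and the size-1 base case is level 5 (the tree spans levels 0 through 5, i.e. 6 levels counting the root), so the depth is the number of divisions: log_3(243) = 5

The recursion tree depth is log_3(243) = 5. At each level, the problem size is divided by 3, so it takes 5 divisions to reduce to a base case of size 1. The algorithm makes 5 recursive calls at each level.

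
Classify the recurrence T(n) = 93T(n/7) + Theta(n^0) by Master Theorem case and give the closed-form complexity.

Master Theorem for T(n) = 93T(n/7) + O(n^0):

a = 93, b = 7, c = 0
log_b(a) = log_7(93) = 2.3293

Case 1: c = 0 < log_7(93) = 2.3293
T(n) = O(n^(log_7 93))

For T(n) = 93T(n/7) + O(n^0): log_7(93) = 2.3293. This is Case 1 of the Master Theorem (c < log_b(a), work dominated by leaves), giving O(n^(log_7 93)).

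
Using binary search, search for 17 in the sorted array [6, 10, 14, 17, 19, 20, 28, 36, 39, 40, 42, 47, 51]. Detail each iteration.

Binary search for 17 in [6, 10, 14, 17, 19, 20, 28, 36, 39, 40, 42, 47, 51]:

lo=0, hi=12, mid=6, arr[mid]=28 -> 28 > 17, search left half
lo=0, hi=5, mid=2, arr[mid]=14 -> 14 < 17, search right half
lo=3, hi=5, mid=4, arr[mid]=19 -> 19 > 17, search left half
lo=3, hi=3, mid=3, arr[mid]=17 -> Found target at index 3!

Binary search finds 17 at index 3 after 4 comparisons. The search repeatedly halves the search space by comparing with the middle element.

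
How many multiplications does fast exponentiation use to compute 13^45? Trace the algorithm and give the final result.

Computing 13^45 by squaring (build up from 13^1; each line after the first costs one multiplication):

13^1 = 13
13^2 = (13^1)^2 = 13^2 = 169
13^4 = (13^2)^2 = 169^2 = 28561
13^5 = 13 * 13^4 = 13 * 28561 = 371293
13^10 = (13^5)^2 = 371293^2 = 137858491849
13^11 = 13 * 13^10 = 13 * 137858491849 = 1792160394037
13^22 = (13^11)^2 = 1792160394037^2 = 3211838877954855105157369
13^44 = (13^22)^2 = 3211838877954855105157369^2 = 10315908977942302627204470186314316211062255002161
13^45 = 13 * 13^44 = 13 * 10315908977942302627204470186314316211062255002161 = 134106816713249934153658112422086110743809315028093

Result: 134106816713249934153658112422086110743809315028093
Multiplications needed: 8 (8 lines after 13^1)

13^45 = 134106816713249934153658112422086110743809315028093. Using exponentiation by squaring, this requires 8 multiplications. The key idea: if the exponent is even, square the half-power; if odd, multiply by the base once.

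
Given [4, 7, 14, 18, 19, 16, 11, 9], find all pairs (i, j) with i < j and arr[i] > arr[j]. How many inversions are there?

Finding inversions in [4, 7, 14, 18, 19, 16, 11, 9]:

(2, 6): arr[2]=14 > arr[6]=11
(2, 7): arr[2]=14 > arr[7]=9
(3, 5): arr[3]=18 > arr[5]=16
(3, 6): arr[3]=18 > arr[6]=11
(3, 7): arr[3]=18 > arr[7]=9
(4, 5): arr[4]=19 > arr[5]=16
(4, 6): arr[4]=19 > arr[6]=11
(4, 7): arr[4]=19 > arr[7]=9
(5, 6): arr[5]=16 > arr[6]=11
(5, 7): arr[5]=16 > arr[7]=9
(6, 7): arr[6]=11 > arr[7]=9

Total inversions: 11

The array has 11 inversion(s): (2,6), (2,7), (3,5), (3,6), (3,7), (4,5), (4,6), (4,7), (5,6), (5,7), (6,7). Each pair (i,j) satisfies i < j and arr[i] > arr[j].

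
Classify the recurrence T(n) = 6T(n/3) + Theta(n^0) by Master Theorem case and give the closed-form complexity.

Master Theorem for T(n) = 6T(n/3) + O(n^0):

a = 6, b = 3, c = 0
log_b(a) = log_3(6) = 1.6309

Case 1: c = 0 < log_3(6) = 1.6309
T(n) = O(n^(log_3 6))

For T(n) = 6T(n/3) + O(n^0): log_3(6) = 1.6309. This is Case 1 of the Master Theorem (c < log_b(a), work dominated by leaves), giving O(n^(log_3 6)).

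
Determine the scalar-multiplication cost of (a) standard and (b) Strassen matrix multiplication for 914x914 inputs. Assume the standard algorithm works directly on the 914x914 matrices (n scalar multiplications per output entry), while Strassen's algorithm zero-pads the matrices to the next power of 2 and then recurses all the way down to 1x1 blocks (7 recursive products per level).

Matrix multiplication for 914x914 matrices:

Strassen's algorithm requires power-of-2 dimensions. Pad 914x914 to 1024x1024 (next power of 2).

Standard algorithm: 914^3 = 763551944 multiplications
Strassen's algorithm: 7^(log2(1024)) = 7^10 = 282475249 multiplications
Savings: 763551944 - 282475249 = 481076695 multiplications

Standard: 763551944 multiplications (914^3). Strassen: 282475249 multiplications (7^10, after padding to 1024x1024). Strassen reduces 8 recursive multiplications to 7 at each level.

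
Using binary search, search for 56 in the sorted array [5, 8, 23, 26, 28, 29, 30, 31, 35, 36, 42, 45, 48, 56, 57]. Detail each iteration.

Binary search for 56 in [5, 8, 23, 26, 28, 29, 30, 31, 35, 36, 42, 45, 48, 56, 57]:

lo=0, hi=14, mid=7, arr[mid]=31 -> 31 < 56, search right half
lo=8, hi=14, mid=11, arr[mid]=45 -> 45 < 56, search right half
lo=12, hi=14, mid=13, arr[mid]=56 -> Found target at index 13!

Binary search finds 56 at index 13 after 3 comparisons. The search repeatedly halves the search space by comparing with the middle element.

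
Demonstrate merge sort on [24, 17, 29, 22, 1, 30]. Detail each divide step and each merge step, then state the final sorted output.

Merge sort trace:

Split: [24, 17, 29, 22, 1, 30] -> [24, 17, 29] and [22, 1, 30]
  Split: [24, 17, 29] -> [24] and [17, 29]
    Split: [17, 29] -> [17] and [29]
    Merge: [17] + [29] -> [17, 29]
  Merge: [24] + [17, 29] -> [17, 24, 29]
  Split: [22, 1, 30] -> [22] and [1, 30]
    Split: [1, 30] -> [1] and [30]
    Merge: [1] + [30] -> [1, 30]
  Merge: [22] + [1, 30] -> [1, 22, 30]
Merge: [17, 24, 29] + [1, 22, 30] -> [1, 17, 22, 24, 29, 30]

Final sorted array: [1, 17, 22, 24, 29, 30]

The merge sort proceeds by recursively splitting the array and merging sorted halves.
After all merges, the sorted array is [1, 17, 22, 24, 29, 30].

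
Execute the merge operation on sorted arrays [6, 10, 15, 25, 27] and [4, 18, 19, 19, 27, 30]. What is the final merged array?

Merging process:

Compare 6 vs 4: take 4 from right. Merged: [4]
Compare 6 vs 18: take 6 from left. Merged: [4, 6]
Compare 10 vs 18: take 10 from left. Merged: [4, 6, 10]
Compare 15 vs 18: take 15 from left. Merged: [4, 6, 10, 15]
Compare 25 vs 18: take 18 from right. Merged: [4, 6, 10, 15, 18]
Compare 25 vs 19: take 19 from right. Merged: [4, 6, 10, 15, 18, 19]
Compare 25 vs 19: take 19 from right. Merged: [4, 6, 10, 15, 18, 19, 19]
Compare 25 vs 27: take 25 from left. Merged: [4, 6, 10, 15, 18, 19, 19, 25]
Compare 27 vs 27: take 27 from left. Merged: [4, 6, 10, 15, 18, 19, 19, 25, 27]
Append remaining from right: [27, 30]. Merged: [4, 6, 10, 15, 18, 19, 19, 25, 27, 27, 30]

Final merged array: [4, 6, 10, 15, 18, 19, 19, 25, 27, 27, 30]
Total comparisons: 9

The merged array is [4, 6, 10, 15, 18, 19, 19, 25, 27, 27, 30], requiring 9 comparisons. The merge step runs in O(n) time where n is the total number of elements.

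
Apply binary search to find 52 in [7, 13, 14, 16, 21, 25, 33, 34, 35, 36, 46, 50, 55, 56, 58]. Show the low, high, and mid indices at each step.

Binary search for 52 in [7, 13, 14, 16, 21, 25, 33, 34, 35, 36, 46, 50, 55, 56, 58]:

lo=0, hi=14, mid=7, arr[mid]=34 -> 34 < 52, search right half
lo=8, hi=14, mid=11, arr[mid]=50 -> 50 < 52, search right half
lo=12, hi=14, mid=13, arr[mid]=56 -> 56 > 52, search left half
lo=12, hi=12, mid=12, arr[mid]=55 -> 55 > 52, search left half
lo=12 > hi=11, target 52 not found

Binary search determines that 52 is not in the array after 4 comparisons. The search space was exhausted without finding the target.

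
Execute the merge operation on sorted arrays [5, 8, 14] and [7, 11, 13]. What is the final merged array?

Merging process:

Compare 5 vs 7: take 5 from left. Merged: [5]
Compare 8 vs 7: take 7 from right. Merged: [5, 7]
Compare 8 vs 11: take 8 from left. Merged: [5, 7, 8]
Compare 14 vs 11: take 11 from right. Merged: [5, 7, 8, 11]
Compare 14 vs 13: take 13 from right. Merged: [5, 7, 8, 11, 13]
Append remaining from left: [14]. Merged: [5, 7, 8, 11, 13, 14]

Final merged array: [5, 7, 8, 11, 13, 14]
Total comparisons: 5

The merged array is [5, 7, 8, 11, 13, 14], requiring 5 comparisons. The merge step runs in O(n) time where n is the total number of elements.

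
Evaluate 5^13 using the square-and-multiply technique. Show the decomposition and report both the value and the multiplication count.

Computing 5^13 by squaring (build up from 5^1; each line after the first costs one multiplication):

5^1 = 5
5^2 = (5^1)^2 = 5^2 = 25
5^3 = 5 * 5^2 = 5 * 25 = 125
5^6 = (5^3)^2 = 125^2 = 15625
5^12 = (5^6)^2 = 15625^2 = 244140625
5^13 = 5 * 5^12 = 5 * 244140625 = 1220703125

Result: 1220703125
Multiplications needed: 5 (5 lines after 5^1)

5^13 = 1220703125. Using exponentiation by squaring, this requires 5 multiplications. The key idea: if the exponent is even, square the half-power; if odd, multiply by the base once.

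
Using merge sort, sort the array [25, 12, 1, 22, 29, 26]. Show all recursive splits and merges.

Merge sort trace:

Split: [25, 12, 1, 22, 29, 26] -> [25, 12, 1] and [22, 29, 26]
  Split: [25, 12, 1] -> [25] and [12, 1]
    Split: [12, 1] -> [12] and [1]
    Merge: [12] + [1] -> [1, 12]
  Merge: [25] + [1, 12] -> [1, 12, 25]
  Split: [22, 29, 26] -> [22] and [29, 26]
    Split: [29, 26] -> [29] and [26]
    Merge: [29] + [26] -> [26, 29]
  Merge: [22] + [26, 29] -> [22, 26, 29]
Merge: [1, 12, 25] + [22, 26, 29] -> [1, 12, 22, 25, 26, 29]

Final sorted array: [1, 12, 22, 25, 26, 29]

The merge sort proceeds by recursively splitting the array and merging sorted halves.
After all merges, the sorted array is [1, 12, 22, 25, 26, 29].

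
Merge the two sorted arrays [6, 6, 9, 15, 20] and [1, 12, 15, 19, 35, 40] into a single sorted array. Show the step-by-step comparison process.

Merging process:

Compare 6 vs 1: take 1 from right. Merged: [1]
Compare 6 vs 12: take 6 from left. Merged: [1, 6]
Compare 6 vs 12: take 6 from left. Merged: [1, 6, 6]
Compare 9 vs 12: take 9 from left. Merged: [1, 6, 6, 9]
Compare 15 vs 12: take 12 from right. Merged: [1, 6, 6, 9, 12]
Compare 15 vs 15: take 15 from left. Merged: [1, 6, 6, 9, 12, 15]
Compare 20 vs 15: take 15 from right. Merged: [1, 6, 6, 9, 12, 15, 15]
Compare 20 vs 19: take 19 from right. Merged: [1, 6, 6, 9, 12, 15, 15, 19]
Compare 20 vs 35: take 20 from left. Merged: [1, 6, 6, 9, 12, 15, 15, 19, 20]
Append remaining from right: [35, 40]. Merged: [1, 6, 6, 9, 12, 15, 15, 19, 20, 35, 40]

Final merged array: [1, 6, 6, 9, 12, 15, 15, 19, 20, 35, 40]
Total comparisons: 9

The merged array is [1, 6, 6, 9, 12, 15, 15, 19, 20, 35, 40], requiring 9 comparisons. The merge step runs in O(n) time where n is the total number of elements.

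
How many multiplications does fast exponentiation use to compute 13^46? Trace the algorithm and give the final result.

Computing 13^46 by squaring (build up from 13^1; each line after the first costs one multiplication):

13^1 = 13
13^2 = (13^1)^2 = 13^2 = 169
13^4 = (13^2)^2 = 169^2 = 28561
13^5 = 13 * 13^4 = 13 * 28561 = 371293
13^10 = (13^5)^2 = 371293^2 = 137858491849
13^11 = 13 * 13^10 = 13 * 137858491849 = 1792160394037
13^22 = (13^11)^2 = 1792160394037^2 = 3211838877954855105157369
13^23 = 13 * 13^22 = 13 * 3211838877954855105157369 = 41753905413413116367045797
13^46 = (13^23)^2 = 41753905413413116367045797^2 = 1743388617272249143997555461487119439669521095365209

Result: 1743388617272249143997555461487119439669521095365209
Multiplications needed: 8 (8 lines after 13^1)

13^46 = 1743388617272249143997555461487119439669521095365209. Using exponentiation by squaring, this requires 8 multiplications. The key idea: if the exponent is even, square the half-power; if odd, multiply by the base once.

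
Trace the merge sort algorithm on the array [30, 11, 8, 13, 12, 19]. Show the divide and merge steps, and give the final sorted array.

Merge sort trace:

Split: [30, 11, 8, 13, 12, 19] -> [30, 11, 8] and [13, 12, 19]
  Split: [30, 11, 8] -> [30] and [11, 8]
    Split: [11, 8] -> [11] and [8]
    Merge: [11] + [8] -> [8, 11]
  Merge: [30] + [8, 11] -> [8, 11, 30]
  Split: [13, 12, 19] -> [13] and [12, 19]
    Split: [12, 19] -> [12] and [19]
    Merge: [12] + [19] -> [12, 19]
  Merge: [13] + [12, 19] -> [12, 13, 19]
Merge: [8, 11, 30] + [12, 13, 19] -> [8, 11, 12, 13, 19, 30]

Final sorted array: [8, 11, 12, 13, 19, 30]

The merge sort proceeds by recursively splitting the array and merging sorted halves.
After all merges, the sorted array is [8, 11, 12, 13, 19, 30].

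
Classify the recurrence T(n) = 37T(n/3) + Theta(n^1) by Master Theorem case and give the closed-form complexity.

Master Theorem for T(n) = 37T(n/3) + O(n^1):

a = 37, b = 3, c = 1
log_b(a) = log_3(37) = 3.2868

Case 1: c = 1 < log_3(37) = 3.2868
T(n) = O(n^(log_3 37))

For T(n) = 37T(n/3) + O(n^1): log_3(37) = 3.2868. This is Case 1 of the Master Theorem (c < log_b(a), work dominated by leaves), giving O(n^(log_3 37)).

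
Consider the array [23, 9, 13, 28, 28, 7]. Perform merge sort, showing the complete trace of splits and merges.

Merge sort trace:

Split: [23, 9, 13, 28, 28, 7] -> [23, 9, 13] and [28, 28, 7]
  Split: [23, 9, 13] -> [23] and [9, 13]
    Split: [9, 13] -> [9] and [13]
    Merge: [9] + [13] -> [9, 13]
  Merge: [23] + [9, 13] -> [9, 13, 23]
  Split: [28, 28, 7] -> [28] and [28, 7]
    Split: [28, 7] -> [28] and [7]
    Merge: [28] + [7] -> [7, 28]
  Merge: [28] + [7, 28] -> [7, 28, 28]
Merge: [9, 13, 23] + [7, 28, 28] -> [7, 9, 13, 23, 28, 28]

Final sorted array: [7, 9, 13, 23, 28, 28]

The merge sort proceeds by recursively splitting the array and merging sorted halves.
After all merges, the sorted array is [7, 9, 13, 23, 28, 28].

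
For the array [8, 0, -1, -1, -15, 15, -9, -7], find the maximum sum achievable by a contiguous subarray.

Using Kadane's algorithm on [8, 0, -1, -1, -15, 15, -9, -7]:

Scanning through the array:
Position 1 (value 0): max_ending_here = 8, max_so_far = 8
Position 2 (value -1): max_ending_here = 7, max_so_far = 8
Position 3 (value -1): max_ending_here = 6, max_so_far = 8
Position 4 (value -15): max_ending_here = -9, max_so_far = 8
Position 5 (value 15): max_ending_here = 15, max_so_far = 15
Position 6 (value -9): max_ending_here = 6, max_so_far = 15
Position 7 (value -7): max_ending_here = -1, max_so_far = 15

Maximum subarray: [15]
Maximum sum: 15

The maximum subarray is [15] with sum 15. This subarray runs from index 5 to index 5.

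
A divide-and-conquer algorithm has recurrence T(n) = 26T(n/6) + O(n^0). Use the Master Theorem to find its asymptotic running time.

Master Theorem for T(n) = 26T(n/6) + O(n^0):

a = 26, b = 6, c = 0
log_b(a) = log_6(26) = 1.8184

Case 1: c = 0 < log_6(26) = 1.8184
T(n) = O(n^(log_6 26))

For T(n) = 26T(n/6) + O(n^0): log_6(26) = 1.8184. This is Case 1 of the Master Theorem (c < log_b(a), work dominated by leaves), giving O(n^(log_6 26)).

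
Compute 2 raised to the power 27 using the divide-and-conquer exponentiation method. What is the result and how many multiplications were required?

Computing 2^27 by squaring (build up from 2^1; each line after the first costs one multiplication):

2^1 = 2
2^2 = (2^1)^2 = 2^2 = 4
2^3 = 2 * 2^2 = 2 * 4 = 8
2^6 = (2^3)^2 = 8^2 = 64
2^12 = (2^6)^2 = 64^2 = 4096
2^13 = 2 * 2^12 = 2 * 4096 = 8192
2^26 = (2^13)^2 = 8192^2 = 67108864
2^27 = 2 * 2^26 = 2 * 67108864 = 134217728

Result: 134217728
Multiplications needed: 7 (7 lines after 2^1)

2^27 = 134217728. Using exponentiation by squaring, this requires 7 multiplications. The key idea: if the exponent is even, square the half-power; if odd, multiply by the base once.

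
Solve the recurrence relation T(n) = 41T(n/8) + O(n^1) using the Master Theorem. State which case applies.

Master Theorem for T(n) = 41T(n/8) + O(n^1):

a = 41, b = 8, c = 1
log_b(a) = log_8(41) = 1.7859

Case 1: c = 1 < log_8(41) = 1.7859
T(n) = O(n^(log_8 41))

For T(n) = 41T(n/8) + O(n^1): log_8(41) = 1.7859. This is Case 1 of the Master Theorem (c < log_b(a), work dominated by leaves), giving O(n^(log_8 41)).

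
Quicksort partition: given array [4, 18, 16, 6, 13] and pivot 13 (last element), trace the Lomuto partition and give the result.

Lomuto partition with pivot = 13:

Initial array: [4, 18, 16, 6, 13]

arr[0]=4 <= 13: swap with position 0, array becomes [4, 18, 16, 6, 13]
arr[1]=18 > 13: no swap
arr[2]=16 > 13: no swap
arr[3]=6 <= 13: swap with position 1, array becomes [4, 6, 16, 18, 13]

Place pivot at position 2: [4, 6, 13, 18, 16]
Pivot position: 2

After partitioning with pivot 13, the array becomes [4, 6, 13, 18, 16]. The pivot is placed at index 2. All elements to the left of the pivot are <= 13, and all elements to the right are > 13.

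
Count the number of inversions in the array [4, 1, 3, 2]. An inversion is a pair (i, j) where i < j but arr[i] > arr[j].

Finding inversions in [4, 1, 3, 2]:

(0, 1): arr[0]=4 > arr[1]=1
(0, 2): arr[0]=4 > arr[2]=3
(0, 3): arr[0]=4 > arr[3]=2
(2, 3): arr[2]=3 > arr[3]=2

Total inversions: 4

The array has 4 inversion(s): (0,1), (0,2), (0,3), (2,3). Each pair (i,j) satisfies i < j and arr[i] > arr[j].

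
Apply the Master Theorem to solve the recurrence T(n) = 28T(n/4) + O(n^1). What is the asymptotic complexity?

Master Theorem for T(n) = 28T(n/4) + O(n^1):

a = 28, b = 4, c = 1
log_b(a) = log_4(28) = 2.4037

Case 1: c = 1 < log_4(28) = 2.4037
T(n) = O(n^(log_4 28))

For T(n) = 28T(n/4) + O(n^1): log_4(28) = 2.4037. This is Case 1 of the Master Theorem (c < log_b(a), work dominated by leaves), giving O(n^(log_4 28)).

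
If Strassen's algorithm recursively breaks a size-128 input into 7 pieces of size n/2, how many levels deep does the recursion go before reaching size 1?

For divide and conquer with division factor 2:

Problem sizes at each level:
Level 0: 128
Level 1: 64
Level 2: 32
Level 3: 16
Level 4: 8
Level 5: 4
Level 6: 2
Level 7: 1

The root is level 0 and the size-1 base case is level 7 (the tree spans levels 0 through 7, i.e. 8 levels counting the root), so the depth is the number of divisions: log_2(128) = 7

The recursion tree depth is log_2(128) = 7. At each level, the problem size is divided by 2, so it takes 7 divisions to reduce to a base case of size 1. The algorithm makes 7 recursive calls at each level.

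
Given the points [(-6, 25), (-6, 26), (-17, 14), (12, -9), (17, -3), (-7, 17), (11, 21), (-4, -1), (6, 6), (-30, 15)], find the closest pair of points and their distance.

Computing all pairwise distances among 10 points:

d((-6, 25), (-6, 26)) = 1.0 <-- minimum
d((-6, 25), (-17, 14)) = 15.5563
d((-6, 25), (12, -9)) = 38.4708
d((-6, 25), (17, -3)) = 36.2353
d((-6, 25), (-7, 17)) = 8.0623
d((-6, 25), (11, 21)) = 17.4642
d((-6, 25), (-4, -1)) = 26.0768
d((-6, 25), (6, 6)) = 22.4722
d((-6, 25), (-30, 15)) = 26.0
d((-6, 26), (-17, 14)) = 16.2788
d((-6, 26), (12, -9)) = 39.3573
d((-6, 26), (17, -3)) = 37.0135
d((-6, 26), (-7, 17)) = 9.0554
d((-6, 26), (11, 21)) = 17.72
d((-6, 26), (-4, -1)) = 27.074
d((-6, 26), (6, 6)) = 23.3238
d((-6, 26), (-30, 15)) = 26.4008
d((-17, 14), (12, -9)) = 37.0135
d((-17, 14), (17, -3)) = 38.0132
d((-17, 14), (-7, 17)) = 10.4403
d((-17, 14), (11, 21)) = 28.8617
d((-17, 14), (-4, -1)) = 19.8494
d((-17, 14), (6, 6)) = 24.3516
d((-17, 14), (-30, 15)) = 13.0384
d((12, -9), (17, -3)) = 7.8102
d((12, -9), (-7, 17)) = 32.2025
d((12, -9), (11, 21)) = 30.0167
d((12, -9), (-4, -1)) = 17.8885
d((12, -9), (6, 6)) = 16.1555
d((12, -9), (-30, 15)) = 48.3735
d((17, -3), (-7, 17)) = 31.241
d((17, -3), (11, 21)) = 24.7386
d((17, -3), (-4, -1)) = 21.095
d((17, -3), (6, 6)) = 14.2127
d((17, -3), (-30, 15)) = 50.3289
d((-7, 17), (11, 21)) = 18.4391
d((-7, 17), (-4, -1)) = 18.2483
d((-7, 17), (6, 6)) = 17.0294
d((-7, 17), (-30, 15)) = 23.0868
d((11, 21), (-4, -1)) = 26.6271
d((11, 21), (6, 6)) = 15.8114
d((11, 21), (-30, 15)) = 41.4367
d((-4, -1), (6, 6)) = 12.2066
d((-4, -1), (-30, 15)) = 30.5287
d((6, 6), (-30, 15)) = 37.108

Closest pair: (-6, 25) and (-6, 26) with distance 1.0

The closest pair is (-6, 25) and (-6, 26) with Euclidean distance 1.0. For 10 points, brute-force pairwise comparison is shown above. For large n, the divide-and-conquer algorithm (sort by x, recurse on halves, check the dividing strip) achieves O(n log n).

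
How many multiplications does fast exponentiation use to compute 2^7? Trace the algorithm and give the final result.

Computing 2^7 by squaring (build up from 2^1; each line after the first costs one multiplication):

2^1 = 2
2^2 = (2^1)^2 = 2^2 = 4
2^3 = 2 * 2^2 = 2 * 4 = 8
2^6 = (2^3)^2 = 8^2 = 64
2^7 = 2 * 2^6 = 2 * 64 = 128

Result: 128
Multiplications needed: 4 (4 lines after 2^1)

2^7 = 128. Using exponentiation by squaring, this requires 4 multiplications. The key idea: if the exponent is even, square the half-power; if odd, multiply by the base once.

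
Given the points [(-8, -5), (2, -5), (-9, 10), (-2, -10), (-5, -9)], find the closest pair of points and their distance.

Computing all pairwise distances among 5 points:

d((-8, -5), (2, -5)) = 10.0
d((-8, -5), (-9, 10)) = 15.0333
d((-8, -5), (-2, -10)) = 7.8102
d((-8, -5), (-5, -9)) = 5.0
d((2, -5), (-9, 10)) = 18.6011
d((2, -5), (-2, -10)) = 6.4031
d((2, -5), (-5, -9)) = 8.0623
d((-9, 10), (-2, -10)) = 21.1896
d((-9, 10), (-5, -9)) = 19.4165
d((-2, -10), (-5, -9)) = 3.1623 <-- minimum

Closest pair: (-2, -10) and (-5, -9) with distance 3.1623

The closest pair is (-2, -10) and (-5, -9) with Euclidean distance 3.1623. For 5 points, brute-force pairwise comparison is shown above. For large n, the divide-and-conquer algorithm (sort by x, recurse on halves, check the dividing strip) achieves O(n log n).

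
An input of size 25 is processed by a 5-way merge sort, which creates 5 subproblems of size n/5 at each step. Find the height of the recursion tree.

For divide and conquer with division factor 5:

Problem sizes at each level:
Level 0: 25
Level 1: 5
Level 2: 1

The root is level 0 and the size-1 base case is level 2 (the tree spans levels 0 through 2, i.e. 3 levels counting the root), so the depth is the number of divisions: log_5(25) = 2

The recursion tree depth is log_5(25) = 2. At each level, the problem size is divided by 5, so it takes 2 divisions to reduce to a base case of size 1. The algorithm makes 5 recursive calls at each level.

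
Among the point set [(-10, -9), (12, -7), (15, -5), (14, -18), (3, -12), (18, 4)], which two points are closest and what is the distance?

Computing all pairwise distances among 6 points:

d((-10, -9), (12, -7)) = 22.0907
d((-10, -9), (15, -5)) = 25.318
d((-10, -9), (14, -18)) = 25.632
d((-10, -9), (3, -12)) = 13.3417
d((-10, -9), (18, 4)) = 30.8707
d((12, -7), (15, -5)) = 3.6056 <-- minimum
d((12, -7), (14, -18)) = 11.1803
d((12, -7), (3, -12)) = 10.2956
d((12, -7), (18, 4)) = 12.53
d((15, -5), (14, -18)) = 13.0384
d((15, -5), (3, -12)) = 13.8924
d((15, -5), (18, 4)) = 9.4868
d((14, -18), (3, -12)) = 12.53
d((14, -18), (18, 4)) = 22.3607
d((3, -12), (18, 4)) = 21.9317

Closest pair: (12, -7) and (15, -5) with distance 3.6056

The closest pair is (12, -7) and (15, -5) with Euclidean distance 3.6056. For 6 points, brute-force pairwise comparison is shown above. For large n, the divide-and-conquer algorithm (sort by x, recurse on halves, check the dividing strip) achieves O(n log n).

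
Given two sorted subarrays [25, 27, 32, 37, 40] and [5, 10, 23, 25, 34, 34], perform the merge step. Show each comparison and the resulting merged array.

Merging process:

Compare 25 vs 5: take 5 from right. Merged: [5]
Compare 25 vs 10: take 10 from right. Merged: [5, 10]
Compare 25 vs 23: take 23 from right. Merged: [5, 10, 23]
Compare 25 vs 25: take 25 from left. Merged: [5, 10, 23, 25]
Compare 27 vs 25: take 25 from right. Merged: [5, 10, 23, 25, 25]
Compare 27 vs 34: take 27 from left. Merged: [5, 10, 23, 25, 25, 27]
Compare 32 vs 34: take 32 from left. Merged: [5, 10, 23, 25, 25, 27, 32]
Compare 37 vs 34: take 34 from right. Merged: [5, 10, 23, 25, 25, 27, 32, 34]
Compare 37 vs 34: take 34 from right. Merged: [5, 10, 23, 25, 25, 27, 32, 34, 34]
Append remaining from left: [37, 40]. Merged: [5, 10, 23, 25, 25, 27, 32, 34, 34, 37, 40]

Final merged array: [5, 10, 23, 25, 25, 27, 32, 34, 34, 37, 40]
Total comparisons: 9

The merged array is [5, 10, 23, 25, 25, 27, 32, 34, 34, 37, 40], requiring 9 comparisons. The merge step runs in O(n) time where n is the total number of elements.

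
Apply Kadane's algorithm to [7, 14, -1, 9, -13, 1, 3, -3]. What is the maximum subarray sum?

Using Kadane's algorithm on [7, 14, -1, 9, -13, 1, 3, -3]:

Scanning through the array:
Position 1 (value 14): max_ending_here = 21, max_so_far = 21
Position 2 (value -1): max_ending_here = 20, max_so_far = 21
Position 3 (value 9): max_ending_here = 29, max_so_far = 29
Position 4 (value -13): max_ending_here = 16, max_so_far = 29
Position 5 (value 1): max_ending_here = 17, max_so_far = 29
Position 6 (value 3): max_ending_here = 20, max_so_far = 29
Position 7 (value -3): max_ending_here = 17, max_so_far = 29

Maximum subarray: [7, 14, -1, 9]
Maximum sum: 29

The maximum subarray is [7, 14, -1, 9] with sum 29. This subarray runs from index 0 to index 3.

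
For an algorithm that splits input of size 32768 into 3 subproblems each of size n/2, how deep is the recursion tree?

For divide and conquer with division factor 2:

Problem sizes at each level:
Level 0: 32768
Level 1: 16384
Level 2: 8192
Level 3: 4096
Level 4: 2048
Level 5: 1024
Level 6: 512
Level 7: 256
Level 8: 128
Level 9: 64
Level 10: 32
Level 11: 16
Level 12: 8
Level 13: 4
Level 14: 2
Level 15: 1

The root is level 0 and the size-1 base case is level 15 (the tree spans levels 0 through 15, i.e. 16 levels counting the root), so the depth is the number of divisions: log_2(32768) = 15

The recursion tree depth is log_2(32768) = 15. At each level, the problem size is divided by 2, so it takes 15 divisions to reduce to a base case of size 1. The algorithm makes 3 recursive calls at each level.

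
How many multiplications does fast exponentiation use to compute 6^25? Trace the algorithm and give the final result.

Computing 6^25 by squaring (build up from 6^1; each line after the first costs one multiplication):

6^1 = 6
6^2 = (6^1)^2 = 6^2 = 36
6^3 = 6 * 6^2 = 6 * 36 = 216
6^6 = (6^3)^2 = 216^2 = 46656
6^12 = (6^6)^2 = 46656^2 = 2176782336
6^24 = (6^12)^2 = 2176782336^2 = 4738381338321616896
6^25 = 6 * 6^24 = 6 * 4738381338321616896 = 28430288029929701376

Result: 28430288029929701376
Multiplications needed: 6 (6 lines after 6^1)

6^25 = 28430288029929701376. Using exponentiation by squaring, this requires 6 multiplications. The key idea: if the exponent is even, square the half-power; if odd, multiply by the base once.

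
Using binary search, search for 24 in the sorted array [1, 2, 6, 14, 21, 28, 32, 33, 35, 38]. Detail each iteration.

Binary search for 24 in [1, 2, 6, 14, 21, 28, 32, 33, 35, 38]:

lo=0, hi=9, mid=4, arr[mid]=21 -> 21 < 24, search right half
lo=5, hi=9, mid=7, arr[mid]=33 -> 33 > 24, search left half
lo=5, hi=6, mid=5, arr[mid]=28 -> 28 > 24, search left half
lo=5 > hi=4, target 24 not found

Binary search determines that 24 is not in the array after 3 comparisons. The search space was exhausted without finding the target.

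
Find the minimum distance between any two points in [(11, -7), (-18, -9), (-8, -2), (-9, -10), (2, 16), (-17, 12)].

Computing all pairwise distances among 6 points:

d((11, -7), (-18, -9)) = 29.0689
d((11, -7), (-8, -2)) = 19.6469
d((11, -7), (-9, -10)) = 20.2237
d((11, -7), (2, 16)) = 24.6982
d((11, -7), (-17, 12)) = 33.8378
d((-18, -9), (-8, -2)) = 12.2066
d((-18, -9), (-9, -10)) = 9.0554
d((-18, -9), (2, 16)) = 32.0156
d((-18, -9), (-17, 12)) = 21.0238
d((-8, -2), (-9, -10)) = 8.0623 <-- minimum
d((-8, -2), (2, 16)) = 20.5913
d((-8, -2), (-17, 12)) = 16.6433
d((-9, -10), (2, 16)) = 28.2312
d((-9, -10), (-17, 12)) = 23.4094
d((2, 16), (-17, 12)) = 19.4165

Closest pair: (-8, -2) and (-9, -10) with distance 8.0623

The closest pair is (-8, -2) and (-9, -10) with Euclidean distance 8.0623. For 6 points, brute-force pairwise comparison is shown above. For large n, the divide-and-conquer algorithm (sort by x, recurse on halves, check the dividing strip) achieves O(n log n).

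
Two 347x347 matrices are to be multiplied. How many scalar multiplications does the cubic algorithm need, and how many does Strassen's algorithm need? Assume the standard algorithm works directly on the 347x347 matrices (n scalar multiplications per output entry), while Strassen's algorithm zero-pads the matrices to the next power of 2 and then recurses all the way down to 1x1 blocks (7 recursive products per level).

Matrix multiplication for 347x347 matrices:

Strassen's algorithm requires power-of-2 dimensions. Pad 347x347 to 512x512 (next power of 2).

Standard algorithm: 347^3 = 41781923 multiplications
Strassen's algorithm: 7^(log2(512)) = 7^9 = 40353607 multiplications
Savings: 41781923 - 40353607 = 1428316 multiplications

Standard: 41781923 multiplications (347^3). Strassen: 40353607 multiplications (7^9, after padding to 512x512). Strassen reduces 8 recursive multiplications to 7 at each level.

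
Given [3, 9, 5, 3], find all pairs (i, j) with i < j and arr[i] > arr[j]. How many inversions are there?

Finding inversions in [3, 9, 5, 3]:

(1, 2): arr[1]=9 > arr[2]=5
(1, 3): arr[1]=9 > arr[3]=3
(2, 3): arr[2]=5 > arr[3]=3

Total inversions: 3

The array has 3 inversion(s): (1,2), (1,3), (2,3). Each pair (i,j) satisfies i < j and arr[i] > arr[j].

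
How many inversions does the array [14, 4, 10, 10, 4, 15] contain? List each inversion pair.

Finding inversions in [14, 4, 10, 10, 4, 15]:

(0, 1): arr[0]=14 > arr[1]=4
(0, 2): arr[0]=14 > arr[2]=10
(0, 3): arr[0]=14 > arr[3]=10
(0, 4): arr[0]=14 > arr[4]=4
(2, 4): arr[2]=10 > arr[4]=4
(3, 4): arr[3]=10 > arr[4]=4

Total inversions: 6

The array has 6 inversion(s): (0,1), (0,2), (0,3), (0,4), (2,4), (3,4). Each pair (i,j) satisfies i < j and arr[i] > arr[j].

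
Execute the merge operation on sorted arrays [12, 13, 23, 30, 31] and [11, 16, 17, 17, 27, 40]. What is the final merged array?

Merging process:

Compare 12 vs 11: take 11 from right. Merged: [11]
Compare 12 vs 16: take 12 from left. Merged: [11, 12]
Compare 13 vs 16: take 13 from left. Merged: [11, 12, 13]
Compare 23 vs 16: take 16 from right. Merged: [11, 12, 13, 16]
Compare 23 vs 17: take 17 from right. Merged: [11, 12, 13, 16, 17]
Compare 23 vs 17: take 17 from right. Merged: [11, 12, 13, 16, 17, 17]
Compare 23 vs 27: take 23 from left. Merged: [11, 12, 13, 16, 17, 17, 23]
Compare 30 vs 27: take 27 from right. Merged: [11, 12, 13, 16, 17, 17, 23, 27]
Compare 30 vs 40: take 30 from left. Merged: [11, 12, 13, 16, 17, 17, 23, 27, 30]
Compare 31 vs 40: take 31 from left. Merged: [11, 12, 13, 16, 17, 17, 23, 27, 30, 31]
Append remaining from right: [40]. Merged: [11, 12, 13, 16, 17, 17, 23, 27, 30, 31, 40]

Final merged array: [11, 12, 13, 16, 17, 17, 23, 27, 30, 31, 40]
Total comparisons: 10

The merged array is [11, 12, 13, 16, 17, 17, 23, 27, 30, 31, 40], requiring 10 comparisons. The merge step runs in O(n) time where n is the total number of elements.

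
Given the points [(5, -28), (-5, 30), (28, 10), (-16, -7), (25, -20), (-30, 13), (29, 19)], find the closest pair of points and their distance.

Computing all pairwise distances among 7 points:

d((5, -28), (-5, 30)) = 58.8558
d((5, -28), (28, 10)) = 44.4185
d((5, -28), (-16, -7)) = 29.6985
d((5, -28), (25, -20)) = 21.5407
d((5, -28), (-30, 13)) = 53.9073
d((5, -28), (29, 19)) = 52.7731
d((-5, 30), (28, 10)) = 38.5876
d((-5, 30), (-16, -7)) = 38.6005
d((-5, 30), (25, -20)) = 58.3095
d((-5, 30), (-30, 13)) = 30.2324
d((-5, 30), (29, 19)) = 35.7351
d((28, 10), (-16, -7)) = 47.1699
d((28, 10), (25, -20)) = 30.1496
d((28, 10), (-30, 13)) = 58.0775
d((28, 10), (29, 19)) = 9.0554 <-- minimum
d((-16, -7), (25, -20)) = 43.0116
d((-16, -7), (-30, 13)) = 24.4131
d((-16, -7), (29, 19)) = 51.9711
d((25, -20), (-30, 13)) = 64.1405
d((25, -20), (29, 19)) = 39.2046
d((-30, 13), (29, 19)) = 59.3043

Closest pair: (28, 10) and (29, 19) with distance 9.0554

The closest pair is (28, 10) and (29, 19) with Euclidean distance 9.0554. For 7 points, brute-force pairwise comparison is shown above. For large n, the divide-and-conquer algorithm (sort by x, recurse on halves, check the dividing strip) achieves O(n log n).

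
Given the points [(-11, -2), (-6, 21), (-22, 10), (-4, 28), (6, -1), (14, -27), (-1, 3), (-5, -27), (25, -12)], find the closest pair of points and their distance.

Computing all pairwise distances among 9 points:

d((-11, -2), (-6, 21)) = 23.5372
d((-11, -2), (-22, 10)) = 16.2788
d((-11, -2), (-4, 28)) = 30.8058
d((-11, -2), (6, -1)) = 17.0294
d((-11, -2), (14, -27)) = 35.3553
d((-11, -2), (-1, 3)) = 11.1803
d((-11, -2), (-5, -27)) = 25.7099
d((-11, -2), (25, -12)) = 37.3631
d((-6, 21), (-22, 10)) = 19.4165
d((-6, 21), (-4, 28)) = 7.2801 <-- minimum
d((-6, 21), (6, -1)) = 25.0599
d((-6, 21), (14, -27)) = 52.0
d((-6, 21), (-1, 3)) = 18.6815
d((-6, 21), (-5, -27)) = 48.0104
d((-6, 21), (25, -12)) = 45.2769
d((-22, 10), (-4, 28)) = 25.4558
d((-22, 10), (6, -1)) = 30.0832
d((-22, 10), (14, -27)) = 51.6236
d((-22, 10), (-1, 3)) = 22.1359
d((-22, 10), (-5, -27)) = 40.7185
d((-22, 10), (25, -12)) = 51.8941
d((-4, 28), (6, -1)) = 30.6757
d((-4, 28), (14, -27)) = 57.8705
d((-4, 28), (-1, 3)) = 25.1794
d((-4, 28), (-5, -27)) = 55.0091
d((-4, 28), (25, -12)) = 49.4065
d((6, -1), (14, -27)) = 27.2029
d((6, -1), (-1, 3)) = 8.0623
d((6, -1), (-5, -27)) = 28.2312
d((6, -1), (25, -12)) = 21.9545
d((14, -27), (-1, 3)) = 33.541
d((14, -27), (-5, -27)) = 19.0
d((14, -27), (25, -12)) = 18.6011
d((-1, 3), (-5, -27)) = 30.2655
d((-1, 3), (25, -12)) = 30.0167
d((-5, -27), (25, -12)) = 33.541

Closest pair: (-6, 21) and (-4, 28) with distance 7.2801

The closest pair is (-6, 21) and (-4, 28) with Euclidean distance 7.2801. For 9 points, brute-force pairwise comparison is shown above. For large n, the divide-and-conquer algorithm (sort by x, recurse on halves, check the dividing strip) achieves O(n log n).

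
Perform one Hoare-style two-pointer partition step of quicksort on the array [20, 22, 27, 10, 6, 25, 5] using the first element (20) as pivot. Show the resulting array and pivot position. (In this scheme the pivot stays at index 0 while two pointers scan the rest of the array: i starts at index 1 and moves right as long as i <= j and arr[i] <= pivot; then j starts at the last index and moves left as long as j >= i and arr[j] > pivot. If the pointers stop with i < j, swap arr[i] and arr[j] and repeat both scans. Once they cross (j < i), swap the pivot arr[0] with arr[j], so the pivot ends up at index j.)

Hoare-style two-pointer partition with pivot = 20:

Initial array: [20, 22, 27, 10, 6, 25, 5]

Pointers start at i = 1, j = 6.
i stops at index 1 (arr[1]=22 > 20), j stops at index 6 (arr[6]=5 <= 20): swap arr[1] and arr[6], array becomes [20, 5, 27, 10, 6, 25, 22]
i stops at index 2 (arr[2]=27 > 20), j stops at index 4 (arr[4]=6 <= 20): swap arr[2] and arr[4], array becomes [20, 5, 6, 10, 27, 25, 22]
i ends at 4, j ends at 3: the pointers have crossed (j < i), so scanning stops.

Swap pivot arr[0] with arr[3] to place pivot at position 3: [10, 5, 6, 20, 27, 25, 22]
Pivot position: 3

After partitioning with pivot 20, the array becomes [10, 5, 6, 20, 27, 25, 22]. The pivot is placed at index 3. All elements to the left of the pivot are <= 20, and all elements to the right are > 20.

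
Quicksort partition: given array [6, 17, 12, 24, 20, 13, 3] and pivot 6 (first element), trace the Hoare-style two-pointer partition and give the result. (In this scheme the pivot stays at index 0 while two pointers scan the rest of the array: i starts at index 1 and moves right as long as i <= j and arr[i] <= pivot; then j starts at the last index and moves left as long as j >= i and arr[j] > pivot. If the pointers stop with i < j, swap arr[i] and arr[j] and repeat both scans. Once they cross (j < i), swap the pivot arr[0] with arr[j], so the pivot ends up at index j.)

Hoare-style two-pointer partition with pivot = 6:

Initial array: [6, 17, 12, 24, 20, 13, 3]

Pointers start at i = 1, j = 6.
i stops at index 1 (arr[1]=17 > 6), j stops at index 6 (arr[6]=3 <= 6): swap arr[1] and arr[6], array becomes [6, 3, 12, 24, 20, 13, 17]
i ends at 2, j ends at 1: the pointers have crossed (j < i), so scanning stops.

Swap pivot arr[0] with arr[1] to place pivot at position 1: [3, 6, 12, 24, 20, 13, 17]
Pivot position: 1

After partitioning with pivot 6, the array becomes [3, 6, 12, 24, 20, 13, 17]. The pivot is placed at index 1. All elements to the left of the pivot are <= 6, and all elements to the right are > 6.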